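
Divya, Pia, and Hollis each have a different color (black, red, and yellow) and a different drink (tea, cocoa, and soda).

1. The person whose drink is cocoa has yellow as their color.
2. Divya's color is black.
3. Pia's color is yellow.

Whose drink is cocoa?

Pia

With clues 1–2, Divya is impossible for the one with drink cocoa.
With clues 1–3, Hollis is impossible for the one with drink cocoa.
That leaves Pia.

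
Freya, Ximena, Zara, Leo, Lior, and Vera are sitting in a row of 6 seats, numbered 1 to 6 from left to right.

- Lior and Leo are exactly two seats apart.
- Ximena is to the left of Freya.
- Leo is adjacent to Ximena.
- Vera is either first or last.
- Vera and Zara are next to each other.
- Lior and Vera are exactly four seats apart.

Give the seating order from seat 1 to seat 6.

From clues 1–2: Freya is in {2,3,4,5,6}.
From clues 1–3: Freya is in {3,4,5,6}.
From clues 1–4: Vera is in {1,6}.
From clues 1–5: Zara is in {2,5}.
From clues 1–6: Vera → seat 1, Zara → seat 2, Leo → seat 3, Ximena → seat 4, Lior → seat 5, Freya → seat 6.

Vera, Zara, Leo, Ximena, Lior, Freya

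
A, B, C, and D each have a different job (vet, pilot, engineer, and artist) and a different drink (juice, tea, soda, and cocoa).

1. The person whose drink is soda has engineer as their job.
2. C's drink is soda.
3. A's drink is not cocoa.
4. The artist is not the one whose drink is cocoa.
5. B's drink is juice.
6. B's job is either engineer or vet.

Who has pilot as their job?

With clues 1–2, C is impossible for the one with job pilot.
With clues 1–6, A and B are impossible for the one with job pilot.
That leaves D.

D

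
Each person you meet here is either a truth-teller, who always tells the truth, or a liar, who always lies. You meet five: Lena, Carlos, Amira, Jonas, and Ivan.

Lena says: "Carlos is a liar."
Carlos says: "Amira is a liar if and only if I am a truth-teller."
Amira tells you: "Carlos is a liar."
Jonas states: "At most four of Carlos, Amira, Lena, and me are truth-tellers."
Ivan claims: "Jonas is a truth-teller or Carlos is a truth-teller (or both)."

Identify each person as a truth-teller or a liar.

Regardless of anyone's role, Jonas's statement is true, so Jonas is a truth-teller.
With that fixed, Ivan's statement is true, so Ivan is a truth-teller.
Consider Lena. Suppose Lena is a truth-teller.
Then no assignment of the remaining roles makes every statement match its speaker's type — contradiction.
So Lena is a liar.
Consider Carlos. Suppose Carlos is a liar.
Then Lena's statement comes out true, contradicting Lena being a liar.
So Carlos is a truth-teller.
With that fixed, Amira's statement is false, so Amira is a liar.

Lena: liar, Carlos: truth-teller, Amira: liar, Jonas: truth-teller, Ivan: truth-teller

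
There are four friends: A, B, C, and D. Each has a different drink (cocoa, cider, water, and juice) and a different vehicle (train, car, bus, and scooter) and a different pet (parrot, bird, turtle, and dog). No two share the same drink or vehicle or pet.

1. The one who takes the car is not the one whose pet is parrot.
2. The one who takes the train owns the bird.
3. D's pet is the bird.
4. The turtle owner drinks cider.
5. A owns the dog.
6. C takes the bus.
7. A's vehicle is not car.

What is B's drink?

cider

With clues 1–7, cocoa, juice, and water are impossible for B's drink.
That leaves cider.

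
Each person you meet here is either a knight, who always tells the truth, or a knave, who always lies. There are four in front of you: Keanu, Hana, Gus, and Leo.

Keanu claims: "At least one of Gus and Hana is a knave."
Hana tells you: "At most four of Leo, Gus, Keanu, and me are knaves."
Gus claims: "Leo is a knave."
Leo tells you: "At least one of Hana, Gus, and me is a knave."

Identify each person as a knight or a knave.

Keanu: knight, Hana: knight, Gus: knave, Leo: knight

Regardless of anyone's role, Hana's statement is true, so Hana is a knight.
Consider Keanu. Suppose Keanu is a knave.
Then no assignment of the remaining roles makes every statement match its speaker's type — contradiction.
So Keanu is a knight.
Consider Gus. Suppose Gus is a knight.
Then Keanu's statement comes out false, contradicting Keanu being a knight.
So Gus is a knave.
With that fixed, Leo's statement is true, so Leo is a knight.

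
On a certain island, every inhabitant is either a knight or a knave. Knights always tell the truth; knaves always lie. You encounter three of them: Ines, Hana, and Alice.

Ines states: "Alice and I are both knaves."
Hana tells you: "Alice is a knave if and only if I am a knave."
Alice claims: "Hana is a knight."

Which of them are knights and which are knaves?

Ines: knave, Hana: knight, Alice: knight

Consider Ines. Suppose Ines is a knight.
Then Ines's own statement would have to be true, but it can't be — contradiction.
So Ines is a knave.
Consider Hana. Suppose Hana is a knave.
Then no assignment of the remaining roles makes every statement match its speaker's type — contradiction.
So Hana is a knight.
With that fixed, Alice's statement is true, so Alice is a knight.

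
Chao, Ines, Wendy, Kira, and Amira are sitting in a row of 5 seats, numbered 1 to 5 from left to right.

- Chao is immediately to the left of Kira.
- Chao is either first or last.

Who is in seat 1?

Chao

With clue 1, Kira is ruled out for seat 1.
With clues 1–2, Amira, Ines, and Wendy are ruled out for seat 1.
So seat 1 is Chao.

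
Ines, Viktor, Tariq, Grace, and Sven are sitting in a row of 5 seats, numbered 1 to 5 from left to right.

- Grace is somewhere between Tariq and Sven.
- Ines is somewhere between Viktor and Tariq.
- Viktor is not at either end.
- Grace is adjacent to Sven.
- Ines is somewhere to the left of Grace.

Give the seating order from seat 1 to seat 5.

From clue 1: Grace is in {2,3,4}.
From clues 1–2: Ines is in {2,3,4}.
From clues 1–3: Tariq is in {1,5}.
From clues 1–4: Viktor → seat 3.
From clues 1–5: Tariq → seat 1, Ines → seat 2, Grace → seat 4, Sven → seat 5.

Tariq, Ines, Viktor, Grace, Sven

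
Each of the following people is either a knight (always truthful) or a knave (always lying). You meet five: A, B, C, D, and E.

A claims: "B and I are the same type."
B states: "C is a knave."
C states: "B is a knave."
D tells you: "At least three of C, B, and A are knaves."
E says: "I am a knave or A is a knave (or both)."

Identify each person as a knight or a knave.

A: knave, B: knight, C: knave, D: knave, E: knight

Consider A. Suppose A is a knight.
Then whichever role E has, E's statement has the wrong truth value — contradiction.
So A is a knave.
With that fixed, E's statement is true, so E is a knight.
Consider B. Suppose B is a knave.
Then A's statement comes out true, contradicting A being a knave.
So B is a knight.
With that fixed, C's statement is false, so C is a knave.
With that fixed, D's statement is false, so D is a knave.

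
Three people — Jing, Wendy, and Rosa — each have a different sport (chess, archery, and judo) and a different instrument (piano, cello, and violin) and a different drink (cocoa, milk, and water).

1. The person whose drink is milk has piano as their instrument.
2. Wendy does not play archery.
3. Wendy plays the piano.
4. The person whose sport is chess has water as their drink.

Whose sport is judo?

With clues 1–4, Jing and Rosa are impossible for the one with sport judo.
That leaves Wendy.

Wendy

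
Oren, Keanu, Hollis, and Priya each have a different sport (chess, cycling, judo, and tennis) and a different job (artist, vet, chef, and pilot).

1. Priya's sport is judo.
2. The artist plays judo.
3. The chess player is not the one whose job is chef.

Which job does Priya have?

With clues 1–2, chef, pilot, and vet are impossible for Priya's job.
That leaves artist.

artist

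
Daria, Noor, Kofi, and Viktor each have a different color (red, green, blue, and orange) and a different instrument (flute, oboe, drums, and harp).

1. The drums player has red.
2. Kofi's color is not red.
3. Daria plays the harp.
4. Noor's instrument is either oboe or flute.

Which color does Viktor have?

With clues 1–4, blue, green, and orange are impossible for Viktor's color.
That leaves red.

red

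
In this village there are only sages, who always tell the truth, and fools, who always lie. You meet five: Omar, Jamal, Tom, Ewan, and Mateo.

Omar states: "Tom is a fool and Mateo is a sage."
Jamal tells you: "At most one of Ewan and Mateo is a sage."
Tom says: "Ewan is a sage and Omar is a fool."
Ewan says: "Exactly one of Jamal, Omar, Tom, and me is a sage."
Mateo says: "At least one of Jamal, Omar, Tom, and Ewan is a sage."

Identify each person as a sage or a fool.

Omar: sage, Jamal: sage, Tom: fool, Ewan: fool, Mateo: sage

Consider Omar. Suppose Omar is a fool.
Then no assignment of the remaining roles makes every statement match its speaker's type — contradiction.
So Omar is a sage.
With that fixed, Tom's statement is false, so Tom is a fool.
With that fixed, Mateo's statement is true, so Mateo is a sage.
Consider Jamal. Suppose Jamal is a fool.
Then whichever role Ewan has, Ewan's statement has the wrong truth value — contradiction.
So Jamal is a sage.
With that fixed, Ewan's statement is false, so Ewan is a fool.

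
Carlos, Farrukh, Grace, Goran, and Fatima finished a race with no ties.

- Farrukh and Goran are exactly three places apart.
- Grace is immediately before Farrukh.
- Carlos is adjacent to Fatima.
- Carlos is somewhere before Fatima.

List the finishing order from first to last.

Grace, Farrukh, Carlos, Fatima, Goran

From clue 1: Farrukh is in {1,2,4,5}.
From clues 1–2: Farrukh is in {2,4,5}.
From clues 1–3: Grace → place 1, Farrukh → place 2, Goran → place 5.
From clues 1–4: Carlos → place 3, Fatima → place 4.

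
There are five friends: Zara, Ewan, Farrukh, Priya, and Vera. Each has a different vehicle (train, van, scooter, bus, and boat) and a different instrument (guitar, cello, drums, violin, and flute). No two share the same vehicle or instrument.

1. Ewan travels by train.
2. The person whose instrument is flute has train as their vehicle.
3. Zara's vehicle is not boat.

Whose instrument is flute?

Ewan

With clues 1–2, Farrukh, Priya, Vera, and Zara are impossible for the one with instrument flute.
That leaves Ewan.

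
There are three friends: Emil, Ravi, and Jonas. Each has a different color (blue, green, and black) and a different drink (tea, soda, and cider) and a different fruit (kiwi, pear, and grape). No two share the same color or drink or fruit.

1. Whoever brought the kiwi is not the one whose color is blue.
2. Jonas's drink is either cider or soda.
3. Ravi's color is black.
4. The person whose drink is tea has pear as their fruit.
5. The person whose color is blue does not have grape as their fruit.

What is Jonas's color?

With clues 1–3, black is impossible for Jonas's color.
With clues 1–5, blue is impossible for Jonas's color.
That leaves green.

green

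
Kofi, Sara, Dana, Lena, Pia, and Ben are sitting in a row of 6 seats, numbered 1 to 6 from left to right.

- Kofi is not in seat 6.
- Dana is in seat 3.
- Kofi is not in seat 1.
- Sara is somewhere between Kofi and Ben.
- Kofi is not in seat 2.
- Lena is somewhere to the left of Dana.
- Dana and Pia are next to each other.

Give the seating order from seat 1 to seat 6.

Lena, Pia, Dana, Kofi, Sara, Ben

From clue 1: Kofi is in {1,2,3,4,5}.
From clues 1–2: Dana → seat 3.
From clues 1–3: Kofi is in {2,4,5}.
From clues 1–5: Kofi is in {4,5}.
From clues 1–7: Lena → seat 1, Pia → seat 2, Kofi → seat 4, Sara → seat 5, Ben → seat 6.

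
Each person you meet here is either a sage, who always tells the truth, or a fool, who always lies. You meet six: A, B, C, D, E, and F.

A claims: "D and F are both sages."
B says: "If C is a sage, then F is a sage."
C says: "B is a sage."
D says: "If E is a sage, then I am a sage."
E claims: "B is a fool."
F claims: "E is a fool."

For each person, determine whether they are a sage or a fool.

A: sage, B: sage, C: sage, D: sage, E: fool, F: sage

Consider A. Suppose A is a fool.
Then no assignment of the remaining roles makes every statement match its speaker's type — contradiction.
So A is a sage.
Consider B. Suppose B is a fool.
Then no assignment of the remaining roles makes every statement match its speaker's type — contradiction.
So B is a sage.
With that fixed, C's statement is true, so C is a sage.
With that fixed, E's statement is false, so E is a fool.
With that fixed, F's statement is true, so F is a sage.
With that fixed, D's statement is true, so D is a sage.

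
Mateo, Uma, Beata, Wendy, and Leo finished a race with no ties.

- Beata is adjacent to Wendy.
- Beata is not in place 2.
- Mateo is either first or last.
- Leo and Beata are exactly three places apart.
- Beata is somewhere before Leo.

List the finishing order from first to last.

Beata, Wendy, Uma, Leo, Mateo

From clues 1–2: Beata is in {1,3,4,5}.
From clues 1–3: Mateo is in {1,5}.
From clues 1–5: Beata → place 1, Wendy → place 2, Uma → place 3, Leo → place 4, Mateo → place 5.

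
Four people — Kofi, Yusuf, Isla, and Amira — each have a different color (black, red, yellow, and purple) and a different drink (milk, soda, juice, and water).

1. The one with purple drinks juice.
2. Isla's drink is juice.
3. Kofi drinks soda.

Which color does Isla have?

purple

With clues 1–2, black, red, and yellow are impossible for Isla's color.
That leaves purple.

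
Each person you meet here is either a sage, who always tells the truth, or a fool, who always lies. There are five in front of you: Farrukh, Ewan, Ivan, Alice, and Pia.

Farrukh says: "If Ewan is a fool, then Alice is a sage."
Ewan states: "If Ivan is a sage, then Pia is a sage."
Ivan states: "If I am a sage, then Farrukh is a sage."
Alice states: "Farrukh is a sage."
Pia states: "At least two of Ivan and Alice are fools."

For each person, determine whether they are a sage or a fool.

Farrukh: sage, Ewan: fool, Ivan: sage, Alice: sage, Pia: fool

Consider Farrukh. Suppose Farrukh is a fool.
Then whichever role Ivan has, Ivan's statement has the wrong truth value — contradiction.
So Farrukh is a sage.
With that fixed, Ivan's statement is true, so Ivan is a sage.
With that fixed, Alice's statement is true, so Alice is a sage.
With that fixed, Pia's statement is false, so Pia is a fool.
With that fixed, Ewan's statement is false, so Ewan is a fool.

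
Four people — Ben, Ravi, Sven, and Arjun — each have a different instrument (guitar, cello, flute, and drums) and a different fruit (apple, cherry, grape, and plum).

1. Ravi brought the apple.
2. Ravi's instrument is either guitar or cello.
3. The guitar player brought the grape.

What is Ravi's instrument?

cello

With clues 1–2, drums and flute are impossible for Ravi's instrument.
With clues 1–3, guitar is impossible for Ravi's instrument.
That leaves cello.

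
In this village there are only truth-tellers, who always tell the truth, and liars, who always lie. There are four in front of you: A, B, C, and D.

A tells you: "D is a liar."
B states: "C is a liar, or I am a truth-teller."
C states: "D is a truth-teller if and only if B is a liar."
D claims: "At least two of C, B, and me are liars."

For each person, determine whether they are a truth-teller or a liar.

Consider A. Suppose A is a liar.
Then no assignment of the remaining roles makes every statement match its speaker's type — contradiction.
So A is a truth-teller.
Consider B. Suppose B is a liar.
Then no assignment of the remaining roles makes every statement match its speaker's type — contradiction.
So B is a truth-teller.
Consider C. Suppose C is a liar.
Then whichever role D has, D's statement has the wrong truth value — contradiction.
So C is a truth-teller.
With that fixed, D's statement is false, so D is a liar.

A: truth-teller, B: truth-teller, C: truth-teller, D: liar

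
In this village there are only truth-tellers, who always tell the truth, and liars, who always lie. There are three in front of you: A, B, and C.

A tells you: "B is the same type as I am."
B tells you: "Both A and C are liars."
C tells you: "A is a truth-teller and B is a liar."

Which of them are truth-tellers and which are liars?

Consider A. Suppose A is a truth-teller.
Then no assignment of the remaining roles makes every statement match its speaker's type — contradiction.
So A is a liar.
With that fixed, C's statement is false, so C is a liar.
With that fixed, B's statement is true, so B is a truth-teller.

A: liar, B: truth-teller, C: liar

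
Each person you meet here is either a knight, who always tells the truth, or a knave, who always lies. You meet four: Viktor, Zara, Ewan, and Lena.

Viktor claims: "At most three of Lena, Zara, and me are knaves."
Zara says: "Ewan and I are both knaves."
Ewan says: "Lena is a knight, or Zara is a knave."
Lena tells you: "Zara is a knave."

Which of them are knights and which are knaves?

Regardless of anyone's role, Viktor's statement is true, so Viktor is a knight.
Consider Zara. Suppose Zara is a knight.
Then Zara's own statement would have to be true, but it can't be — contradiction.
So Zara is a knave.
With that fixed, Ewan's statement is true, so Ewan is a knight.
With that fixed, Lena's statement is true, so Lena is a knight.

Viktor: knight, Zara: knave, Ewan: knight, Lena: knight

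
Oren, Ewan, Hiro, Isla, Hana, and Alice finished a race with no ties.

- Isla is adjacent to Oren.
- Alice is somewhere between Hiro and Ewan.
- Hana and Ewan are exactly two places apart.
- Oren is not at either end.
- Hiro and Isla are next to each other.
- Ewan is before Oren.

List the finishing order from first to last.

From clues 1–2: Alice is in {2,3,4,5}.
From clues 1–3: Ewan is in {1,3,4,6}.
From clues 1–4: Oren is in {2,3,4,5}.
From clues 1–5: Oren is in {3,4}.
From clues 1–6: Ewan → place 1, Alice → place 2, Hana → place 3, Oren → place 4, Isla → place 5, Hiro → place 6.

Ewan, Alice, Hana, Oren, Isla, Hiro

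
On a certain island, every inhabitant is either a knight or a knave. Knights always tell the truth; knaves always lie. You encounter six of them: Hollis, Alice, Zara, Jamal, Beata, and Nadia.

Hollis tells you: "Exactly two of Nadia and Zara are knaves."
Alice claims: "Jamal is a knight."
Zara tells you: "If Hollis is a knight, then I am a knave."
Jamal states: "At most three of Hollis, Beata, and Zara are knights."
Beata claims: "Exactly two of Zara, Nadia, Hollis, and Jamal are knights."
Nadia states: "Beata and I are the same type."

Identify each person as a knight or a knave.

Regardless of anyone's role, Jamal's statement is true, so Jamal is a knight.
With that fixed, Alice's statement is true, so Alice is a knight.
Consider Hollis. Suppose Hollis is a knight.
Then whichever role Zara has, Zara's statement has the wrong truth value — contradiction.
So Hollis is a knave.
With that fixed, Zara's statement is true, so Zara is a knight.
Consider Beata. Suppose Beata is a knave.
Then whichever role Nadia has, Nadia's statement has the wrong truth value — contradiction.
So Beata is a knight.
Consider Nadia. Suppose Nadia is a knight.
Then Beata's statement comes out false, contradicting Beata being a knight.
So Nadia is a knave.

Hollis: knave, Alice: knight, Zara: knight, Jamal: knight, Beata: knight, Nadia: knave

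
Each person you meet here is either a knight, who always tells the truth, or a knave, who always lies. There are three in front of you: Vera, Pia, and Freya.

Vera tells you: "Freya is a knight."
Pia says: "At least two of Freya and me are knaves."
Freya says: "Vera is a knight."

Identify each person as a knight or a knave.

Vera: knight, Pia: knave, Freya: knight

Consider Vera. Suppose Vera is a knave.
Then no assignment of the remaining roles makes every statement match its speaker's type — contradiction.
So Vera is a knight.
With that fixed, Freya's statement is true, so Freya is a knight.
With that fixed, Pia's statement is false, so Pia is a knave.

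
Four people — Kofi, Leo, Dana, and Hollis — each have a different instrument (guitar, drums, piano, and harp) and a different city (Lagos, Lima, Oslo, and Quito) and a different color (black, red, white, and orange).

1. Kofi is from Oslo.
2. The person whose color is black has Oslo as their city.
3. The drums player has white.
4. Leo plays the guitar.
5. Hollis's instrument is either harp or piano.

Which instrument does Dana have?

With clues 1–4, guitar is impossible for Dana's instrument.
With clues 1–5, harp and piano are impossible for Dana's instrument.
That leaves drums.

drums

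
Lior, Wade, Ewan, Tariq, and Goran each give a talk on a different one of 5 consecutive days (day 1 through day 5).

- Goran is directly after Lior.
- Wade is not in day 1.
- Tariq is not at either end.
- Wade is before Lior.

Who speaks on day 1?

With clue 1, Goran is ruled out for day 1.
With clues 1–2, Wade is ruled out for day 1.
With clues 1–3, Tariq is ruled out for day 1.
With clues 1–4, Lior is ruled out for day 1.
So day 1 is Ewan.

Ewan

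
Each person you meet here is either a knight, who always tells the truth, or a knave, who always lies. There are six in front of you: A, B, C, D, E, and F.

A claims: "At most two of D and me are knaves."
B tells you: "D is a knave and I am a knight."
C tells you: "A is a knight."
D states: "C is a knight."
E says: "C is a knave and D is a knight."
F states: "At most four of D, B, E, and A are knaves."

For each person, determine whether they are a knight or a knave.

A: knight, B: knave, C: knight, D: knight, E: knave, F: knight

Regardless of anyone's role, A's statement is true, so A is a knight.
With that fixed, C's statement is true, so C is a knight.
With that fixed, D's statement is true, so D is a knight.
With that fixed, E's statement is false, so E is a knave.
With that fixed, F's statement is true, so F is a knight.
With that fixed, B's statement is false, so B is a knave.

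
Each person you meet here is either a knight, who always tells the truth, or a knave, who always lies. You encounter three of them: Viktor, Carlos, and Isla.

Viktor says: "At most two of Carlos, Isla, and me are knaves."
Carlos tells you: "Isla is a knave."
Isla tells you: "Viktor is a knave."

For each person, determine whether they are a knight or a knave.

Consider Viktor. Suppose Viktor is a knave.
Then no assignment of the remaining roles makes every statement match its speaker's type — contradiction.
So Viktor is a knight.
With that fixed, Isla's statement is false, so Isla is a knave.
With that fixed, Carlos's statement is true, so Carlos is a knight.

Viktor: knight, Carlos: knight, Isla: knave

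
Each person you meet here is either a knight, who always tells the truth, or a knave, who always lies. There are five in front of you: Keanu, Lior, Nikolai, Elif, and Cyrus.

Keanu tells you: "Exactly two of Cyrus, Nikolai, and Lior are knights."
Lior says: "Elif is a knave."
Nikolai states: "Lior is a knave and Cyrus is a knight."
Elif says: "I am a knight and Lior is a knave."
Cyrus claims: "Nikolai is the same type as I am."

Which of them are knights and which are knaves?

Consider Keanu. Suppose Keanu is a knave.
Then no assignment of the remaining roles makes every statement match its speaker's type — contradiction.
So Keanu is a knight.
Consider Lior. Suppose Lior is a knight.
Then no assignment of the remaining roles makes every statement match its speaker's type — contradiction.
So Lior is a knave.
Consider Nikolai. Suppose Nikolai is a knave.
Then Keanu's statement comes out false, contradicting Keanu being a knight.
So Nikolai is a knight.
Consider Elif. Suppose Elif is a knave.
Then Lior's statement comes out true, contradicting Lior being a knave.
So Elif is a knight.
Consider Cyrus. Suppose Cyrus is a knave.
Then Keanu's statement comes out false, contradicting Keanu being a knight.
So Cyrus is a knight.

Keanu: knight, Lior: knave, Nikolai: knight, Elif: knight, Cyrus: knight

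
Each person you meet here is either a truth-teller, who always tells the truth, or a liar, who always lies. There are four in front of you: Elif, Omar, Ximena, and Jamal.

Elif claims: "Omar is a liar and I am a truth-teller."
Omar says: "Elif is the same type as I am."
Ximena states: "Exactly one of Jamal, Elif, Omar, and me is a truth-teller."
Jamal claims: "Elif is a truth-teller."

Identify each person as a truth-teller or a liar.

Consider Elif. Suppose Elif is a liar.
Then whichever role Omar has, Omar's statement has the wrong truth value — contradiction.
So Elif is a truth-teller.
With that fixed, Jamal's statement is true, so Jamal is a truth-teller.
With that fixed, Ximena's statement is false, so Ximena is a liar.
Consider Omar. Suppose Omar is a truth-teller.
Then Elif's statement comes out false, contradicting Elif being a truth-teller.
So Omar is a liar.

Elif: truth-teller, Omar: liar, Ximena: liar, Jamal: truth-teller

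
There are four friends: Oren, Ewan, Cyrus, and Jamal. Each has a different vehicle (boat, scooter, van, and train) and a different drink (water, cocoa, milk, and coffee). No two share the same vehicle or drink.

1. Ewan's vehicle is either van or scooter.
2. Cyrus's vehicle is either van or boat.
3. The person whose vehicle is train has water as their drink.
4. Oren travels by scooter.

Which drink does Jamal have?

water

With clues 1–4, cocoa, coffee, and milk are impossible for Jamal's drink.
That leaves water.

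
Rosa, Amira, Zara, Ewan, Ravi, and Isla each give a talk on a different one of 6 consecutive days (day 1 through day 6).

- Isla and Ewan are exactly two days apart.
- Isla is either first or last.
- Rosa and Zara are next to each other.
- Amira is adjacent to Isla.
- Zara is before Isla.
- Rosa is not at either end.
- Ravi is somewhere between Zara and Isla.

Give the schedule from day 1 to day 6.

From clues 1–2: Ewan is in {3,4}.
From clues 1–4: Amira is in {2,5}.
From clues 1–5: Ewan → day 4, Amira → day 5, Isla → day 6.
From clues 1–6: Rosa is in {2,3}.
From clues 1–7: Zara → day 1, Rosa → day 2, Ravi → day 3.

Zara, Rosa, Ravi, Ewan, Amira, Isla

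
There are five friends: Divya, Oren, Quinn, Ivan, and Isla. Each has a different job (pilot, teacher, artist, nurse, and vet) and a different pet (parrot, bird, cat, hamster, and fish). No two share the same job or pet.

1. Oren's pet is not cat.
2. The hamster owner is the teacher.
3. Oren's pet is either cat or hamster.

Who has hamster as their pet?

Oren

With clues 1–3, Divya, Isla, Ivan, and Quinn are impossible for the one with pet hamster.
That leaves Oren.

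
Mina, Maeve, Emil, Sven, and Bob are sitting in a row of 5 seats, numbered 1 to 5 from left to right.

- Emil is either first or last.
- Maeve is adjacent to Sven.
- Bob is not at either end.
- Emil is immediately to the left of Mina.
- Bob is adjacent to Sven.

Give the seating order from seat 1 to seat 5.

From clue 1: Emil is in {1,5}.
From clues 1–4: Emil → seat 1, Mina → seat 2, Bob → seat 3.
From clues 1–5: Sven → seat 4, Maeve → seat 5.

Emil, Mina, Bob, Sven, Maeve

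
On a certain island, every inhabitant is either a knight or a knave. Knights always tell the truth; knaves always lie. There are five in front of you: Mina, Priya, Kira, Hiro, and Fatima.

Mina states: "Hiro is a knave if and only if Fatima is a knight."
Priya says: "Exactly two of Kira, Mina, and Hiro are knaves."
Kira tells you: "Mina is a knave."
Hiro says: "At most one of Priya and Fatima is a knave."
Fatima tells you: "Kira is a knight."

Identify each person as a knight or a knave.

Consider Mina. Suppose Mina is a knight.
Then no assignment of the remaining roles makes every statement match its speaker's type — contradiction.
So Mina is a knave.
With that fixed, Kira's statement is true, so Kira is a knight.
With that fixed, Fatima's statement is true, so Fatima is a knight.
With that fixed, Hiro's statement is true, so Hiro is a knight.
With that fixed, Priya's statement is false, so Priya is a knave.

Mina: knave, Priya: knave, Kira: knight, Hiro: knight, Fatima: knight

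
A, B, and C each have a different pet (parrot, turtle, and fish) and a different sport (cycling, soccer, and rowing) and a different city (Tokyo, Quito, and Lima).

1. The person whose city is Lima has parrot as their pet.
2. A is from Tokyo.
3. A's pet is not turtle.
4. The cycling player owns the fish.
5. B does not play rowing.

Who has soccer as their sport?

B

With clues 1–4, A is impossible for the one with sport soccer.
With clues 1–5, C is impossible for the one with sport soccer.
That leaves B.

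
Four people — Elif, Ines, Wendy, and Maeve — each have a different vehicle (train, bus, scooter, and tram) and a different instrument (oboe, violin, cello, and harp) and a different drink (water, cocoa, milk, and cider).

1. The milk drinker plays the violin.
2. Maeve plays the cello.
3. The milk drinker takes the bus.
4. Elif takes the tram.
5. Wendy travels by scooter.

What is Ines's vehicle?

With clues 1–4, tram is impossible for Ines's vehicle.
With clues 1–5, scooter and train are impossible for Ines's vehicle.
That leaves bus.

bus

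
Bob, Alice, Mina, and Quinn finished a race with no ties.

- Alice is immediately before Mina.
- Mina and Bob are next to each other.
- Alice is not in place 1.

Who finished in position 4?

Bob

With clue 1, Alice is ruled out for place 4.
With clues 1–2, Mina is ruled out for place 4.
With clues 1–3, Quinn is ruled out for place 4.
So place 4 is Bob.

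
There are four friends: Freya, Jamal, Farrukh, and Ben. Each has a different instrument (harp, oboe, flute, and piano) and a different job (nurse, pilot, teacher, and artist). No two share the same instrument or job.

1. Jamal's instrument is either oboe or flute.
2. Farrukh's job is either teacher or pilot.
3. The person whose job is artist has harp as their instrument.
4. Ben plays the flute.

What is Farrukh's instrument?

piano

With clues 1–3, harp is impossible for Farrukh's instrument.
With clues 1–4, flute and oboe are impossible for Farrukh's instrument.
That leaves piano.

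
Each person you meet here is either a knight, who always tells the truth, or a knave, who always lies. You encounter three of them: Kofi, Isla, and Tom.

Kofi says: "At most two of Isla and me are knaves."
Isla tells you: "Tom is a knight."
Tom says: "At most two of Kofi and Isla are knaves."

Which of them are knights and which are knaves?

Regardless of anyone's role, Kofi's statement is true, so Kofi is a knight.
With that fixed, Tom's statement is true, so Tom is a knight.
With that fixed, Isla's statement is true, so Isla is a knight.

Kofi: knight, Isla: knight, Tom: knight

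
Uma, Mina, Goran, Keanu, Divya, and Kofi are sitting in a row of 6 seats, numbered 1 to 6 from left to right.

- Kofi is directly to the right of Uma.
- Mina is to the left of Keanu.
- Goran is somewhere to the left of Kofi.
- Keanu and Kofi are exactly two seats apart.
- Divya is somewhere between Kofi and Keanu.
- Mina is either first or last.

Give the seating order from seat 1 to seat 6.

Mina, Goran, Uma, Kofi, Divya, Keanu

From clue 1: Uma is in {1,2,3,4,5}.
From clues 1–3: Uma is in {2,3,4,5}.
From clues 1–4: Goran is in {1,2,3}.
From clues 1–5: Uma → seat 3, Kofi → seat 4, Divya → seat 5, Keanu → seat 6.
From clues 1–6: Mina → seat 1, Goran → seat 2.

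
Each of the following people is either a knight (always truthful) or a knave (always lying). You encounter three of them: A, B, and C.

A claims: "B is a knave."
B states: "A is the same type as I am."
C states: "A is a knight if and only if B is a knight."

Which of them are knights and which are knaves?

Consider A. Suppose A is a knave.
Then whichever role B has, B's statement has the wrong truth value — contradiction.
So A is a knight.
Consider B. Suppose B is a knight.
Then A's statement comes out false, contradicting A being a knight.
So B is a knave.
With that fixed, C's statement is false, so C is a knave.

A: knight, B: knave, C: knave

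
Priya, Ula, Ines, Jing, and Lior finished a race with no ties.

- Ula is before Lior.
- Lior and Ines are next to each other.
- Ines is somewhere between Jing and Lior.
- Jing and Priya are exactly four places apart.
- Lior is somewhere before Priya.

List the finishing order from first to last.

From clue 1: Ula is in {1,2,3,4}.
From clues 1–2: Ula is in {1,2,3}.
From clues 1–3: Ines is in {3,4}.
From clues 1–4: Ula → place 2.
From clues 1–5: Jing → place 1, Ines → place 3, Lior → place 4, Priya → place 5.

Jing, Ula, Ines, Lior, Priya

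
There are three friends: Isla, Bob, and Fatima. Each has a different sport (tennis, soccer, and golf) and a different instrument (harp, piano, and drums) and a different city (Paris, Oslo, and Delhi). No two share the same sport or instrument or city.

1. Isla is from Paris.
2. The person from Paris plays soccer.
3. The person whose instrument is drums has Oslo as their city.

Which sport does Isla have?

soccer

With clues 1–2, golf and tennis are impossible for Isla's sport.
That leaves soccer.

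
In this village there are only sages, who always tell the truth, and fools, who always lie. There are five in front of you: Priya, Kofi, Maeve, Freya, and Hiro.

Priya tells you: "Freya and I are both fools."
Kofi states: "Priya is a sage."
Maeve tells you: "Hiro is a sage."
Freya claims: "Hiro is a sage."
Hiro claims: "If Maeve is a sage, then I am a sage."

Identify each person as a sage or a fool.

Consider Priya. Suppose Priya is a sage.
Then Priya's own statement would have to be true, but it can't be — contradiction.
So Priya is a fool.
With that fixed, Kofi's statement is false, so Kofi is a fool.
Consider Maeve. Suppose Maeve is a fool.
Then no assignment of the remaining roles makes every statement match its speaker's type — contradiction.
So Maeve is a sage.
Consider Freya. Suppose Freya is a fool.
Then Priya's statement comes out true, contradicting Priya being a fool.
So Freya is a sage.
Consider Hiro. Suppose Hiro is a fool.
Then Maeve's statement comes out false, contradicting Maeve being a sage.
So Hiro is a sage.

Priya: fool, Kofi: fool, Maeve: sage, Freya: sage, Hiro: sage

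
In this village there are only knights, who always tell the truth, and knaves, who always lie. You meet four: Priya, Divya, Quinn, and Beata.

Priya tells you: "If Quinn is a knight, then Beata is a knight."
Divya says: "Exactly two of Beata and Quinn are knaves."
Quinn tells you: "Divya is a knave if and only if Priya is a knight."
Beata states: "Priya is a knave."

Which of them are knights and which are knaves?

Consider Priya. Suppose Priya is a knave.
Then no assignment of the remaining roles makes every statement match its speaker's type — contradiction.
So Priya is a knight.
With that fixed, Beata's statement is false, so Beata is a knave.
Consider Divya. Suppose Divya is a knave.
Then no assignment of the remaining roles makes every statement match its speaker's type — contradiction.
So Divya is a knight.
With that fixed, Quinn's statement is false, so Quinn is a knave.

Priya: knight, Divya: knight, Quinn: knave, Beata: knave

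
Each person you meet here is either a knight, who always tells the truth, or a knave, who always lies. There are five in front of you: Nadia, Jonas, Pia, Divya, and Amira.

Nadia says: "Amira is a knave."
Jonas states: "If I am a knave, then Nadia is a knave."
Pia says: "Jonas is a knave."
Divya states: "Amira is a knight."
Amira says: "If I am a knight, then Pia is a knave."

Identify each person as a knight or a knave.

Nadia: knave, Jonas: knight, Pia: knave, Divya: knight, Amira: knight

Consider Nadia. Suppose Nadia is a knight.
Then no assignment of the remaining roles makes every statement match its speaker's type — contradiction.
So Nadia is a knave.
With that fixed, Jonas's statement is true, so Jonas is a knight.
With that fixed, Pia's statement is false, so Pia is a knave.
With that fixed, Amira's statement is true, so Amira is a knight.
With that fixed, Divya's statement is true, so Divya is a knight.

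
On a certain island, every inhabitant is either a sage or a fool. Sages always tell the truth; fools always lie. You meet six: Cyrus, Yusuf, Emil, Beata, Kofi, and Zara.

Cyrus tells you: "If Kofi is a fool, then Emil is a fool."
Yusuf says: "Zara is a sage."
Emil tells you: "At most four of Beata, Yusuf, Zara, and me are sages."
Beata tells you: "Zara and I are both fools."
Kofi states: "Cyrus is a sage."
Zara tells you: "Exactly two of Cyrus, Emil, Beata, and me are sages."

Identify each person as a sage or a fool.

Cyrus: fool, Yusuf: sage, Emil: sage, Beata: fool, Kofi: fool, Zara: sage

Regardless of anyone's role, Emil's statement is true, so Emil is a sage.
Consider Cyrus. Suppose Cyrus is a sage.
Then no assignment of the remaining roles makes every statement match its speaker's type — contradiction.
So Cyrus is a fool.
With that fixed, Kofi's statement is false, so Kofi is a fool.
Consider Yusuf. Suppose Yusuf is a fool.
Then no assignment of the remaining roles makes every statement match its speaker's type — contradiction.
So Yusuf is a sage.
Consider Beata. Suppose Beata is a sage.
Then Beata's own statement would have to be true, but it can't be — contradiction.
So Beata is a fool.
Consider Zara. Suppose Zara is a fool.
Then Yusuf's statement comes out false, contradicting Yusuf being a sage.
So Zara is a sage.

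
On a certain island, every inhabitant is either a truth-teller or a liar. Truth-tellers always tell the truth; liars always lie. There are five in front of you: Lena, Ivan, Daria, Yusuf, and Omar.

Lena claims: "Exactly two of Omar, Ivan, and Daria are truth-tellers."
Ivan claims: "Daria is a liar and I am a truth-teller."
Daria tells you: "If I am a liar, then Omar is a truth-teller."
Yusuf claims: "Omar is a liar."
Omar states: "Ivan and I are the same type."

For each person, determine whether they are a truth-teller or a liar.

Lena: liar, Ivan: truth-teller, Daria: liar, Yusuf: truth-teller, Omar: liar

Consider Lena. Suppose Lena is a truth-teller.
Then no assignment of the remaining roles makes every statement match its speaker's type — contradiction.
So Lena is a liar.
Consider Ivan. Suppose Ivan is a liar.
Then whichever role Omar has, Omar's statement has the wrong truth value — contradiction.
So Ivan is a truth-teller.
Consider Daria. Suppose Daria is a truth-teller.
Then Ivan's statement comes out false, contradicting Ivan being a truth-teller.
So Daria is a liar.
Consider Yusuf. Suppose Yusuf is a liar.
Then no assignment of the remaining roles makes every statement match its speaker's type — contradiction.
So Yusuf is a truth-teller.
Consider Omar. Suppose Omar is a truth-teller.
Then Lena's statement comes out true, contradicting Lena being a liar.
So Omar is a liar.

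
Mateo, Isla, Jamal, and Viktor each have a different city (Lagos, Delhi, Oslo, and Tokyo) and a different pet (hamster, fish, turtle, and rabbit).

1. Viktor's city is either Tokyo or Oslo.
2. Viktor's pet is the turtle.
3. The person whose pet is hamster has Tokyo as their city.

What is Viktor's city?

Clue 1 rules out Delhi and Lagos for Viktor's city.
With clues 1–3, Tokyo is impossible for Viktor's city.
That leaves Oslo.

Oslo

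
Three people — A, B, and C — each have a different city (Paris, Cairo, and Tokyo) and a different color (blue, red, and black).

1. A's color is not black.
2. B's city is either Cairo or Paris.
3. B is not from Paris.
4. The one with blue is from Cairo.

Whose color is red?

With clues 1–4, B and C are impossible for the one with color red.
That leaves A.

A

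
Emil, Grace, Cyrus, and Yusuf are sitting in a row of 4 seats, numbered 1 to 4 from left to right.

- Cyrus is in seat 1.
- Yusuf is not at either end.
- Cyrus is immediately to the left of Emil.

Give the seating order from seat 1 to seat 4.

Cyrus, Emil, Yusuf, Grace

From clue 1: Cyrus → seat 1.
From clues 1–2: Yusuf is in {2,3}.
From clues 1–3: Emil → seat 2, Yusuf → seat 3, Grace → seat 4.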